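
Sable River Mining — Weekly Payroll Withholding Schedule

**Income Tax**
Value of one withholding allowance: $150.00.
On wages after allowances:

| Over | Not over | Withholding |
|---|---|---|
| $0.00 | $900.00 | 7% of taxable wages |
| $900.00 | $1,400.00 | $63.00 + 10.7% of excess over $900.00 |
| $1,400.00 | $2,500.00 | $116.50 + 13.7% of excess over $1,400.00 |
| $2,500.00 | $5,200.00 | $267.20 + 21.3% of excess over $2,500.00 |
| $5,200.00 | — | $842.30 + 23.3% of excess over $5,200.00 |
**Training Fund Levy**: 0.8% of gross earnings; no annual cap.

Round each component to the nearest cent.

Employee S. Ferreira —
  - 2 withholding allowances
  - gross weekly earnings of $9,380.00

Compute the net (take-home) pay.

Income Tax: taxable = $9,380.00 − 2×$150.00 = $9,080.00
  $842.30 + 23.3% × ($9,080.00 − $5,200.00) = $842.30 + 23.3% × $3,880.00 = $1,746.34
Training Fund Levy: 0.8% × $9,380.00 = $75.04
Total withheld: $1,746.34 + $75.04 = $1,821.38
Net pay: $9,380.00 − $1,821.38 = $7,558.62

$7,558.62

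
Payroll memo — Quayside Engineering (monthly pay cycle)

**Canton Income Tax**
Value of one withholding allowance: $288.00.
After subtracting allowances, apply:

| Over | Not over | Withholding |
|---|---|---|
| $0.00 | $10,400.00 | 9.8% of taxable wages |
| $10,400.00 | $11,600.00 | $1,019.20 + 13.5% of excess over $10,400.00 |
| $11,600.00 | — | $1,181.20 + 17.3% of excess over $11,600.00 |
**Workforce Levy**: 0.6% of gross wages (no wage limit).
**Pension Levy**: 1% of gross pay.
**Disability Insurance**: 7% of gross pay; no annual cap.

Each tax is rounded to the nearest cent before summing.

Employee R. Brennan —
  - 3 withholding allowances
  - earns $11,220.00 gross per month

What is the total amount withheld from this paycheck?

$1,979.81

Canton Income Tax: taxable = $11,220.00 − 3×$288.00 = $10,356.00
  9.8% × $10,356.00 = $1,014.89
Workforce Levy: 0.6% × $11,220.00 = $67.32
Pension Levy: 1% × $11,220.00 = $112.20
Disability Insurance: 7% × $11,220.00 = $785.40
Total: $1,014.89 + $67.32 + $112.20 + $785.40 = $1,979.81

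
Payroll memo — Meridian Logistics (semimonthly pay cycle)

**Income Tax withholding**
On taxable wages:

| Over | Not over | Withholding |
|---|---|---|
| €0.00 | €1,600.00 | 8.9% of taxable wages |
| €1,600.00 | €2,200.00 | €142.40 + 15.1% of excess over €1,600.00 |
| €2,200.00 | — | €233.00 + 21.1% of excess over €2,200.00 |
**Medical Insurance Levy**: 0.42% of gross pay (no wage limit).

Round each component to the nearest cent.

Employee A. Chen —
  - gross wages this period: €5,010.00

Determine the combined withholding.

Income Tax: taxable = €5,010.00
  €233.00 + 21.1% × (€5,010.00 − €2,200.00) = €233.00 + 21.1% × €2,810.00 = €825.91
Medical Insurance Levy: 0.42% × €5,010.00 = €21.04
Total: €825.91 + €21.04 = €846.95

€846.95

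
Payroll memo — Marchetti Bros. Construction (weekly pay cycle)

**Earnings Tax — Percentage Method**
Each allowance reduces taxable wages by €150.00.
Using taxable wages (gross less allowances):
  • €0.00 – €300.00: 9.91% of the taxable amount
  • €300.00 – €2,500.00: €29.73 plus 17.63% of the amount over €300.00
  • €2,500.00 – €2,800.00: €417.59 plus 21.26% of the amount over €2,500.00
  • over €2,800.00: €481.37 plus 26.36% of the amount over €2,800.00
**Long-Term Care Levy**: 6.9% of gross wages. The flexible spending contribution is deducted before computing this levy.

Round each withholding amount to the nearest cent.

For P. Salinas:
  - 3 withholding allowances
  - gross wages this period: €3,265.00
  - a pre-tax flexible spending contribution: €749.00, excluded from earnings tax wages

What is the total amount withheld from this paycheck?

€514.68

Earnings Tax: taxable = €3,265.00 − €749.00 − 3×€150.00 = €2,066.00
  €29.73 + 17.63% × (€2,066.00 − €300.00) = €29.73 + 17.63% × €1,766.00 = €341.08
Long-Term Care Levy: 6.9% × €2,516.00 = €173.60
Total: €341.08 + €173.60 = €514.68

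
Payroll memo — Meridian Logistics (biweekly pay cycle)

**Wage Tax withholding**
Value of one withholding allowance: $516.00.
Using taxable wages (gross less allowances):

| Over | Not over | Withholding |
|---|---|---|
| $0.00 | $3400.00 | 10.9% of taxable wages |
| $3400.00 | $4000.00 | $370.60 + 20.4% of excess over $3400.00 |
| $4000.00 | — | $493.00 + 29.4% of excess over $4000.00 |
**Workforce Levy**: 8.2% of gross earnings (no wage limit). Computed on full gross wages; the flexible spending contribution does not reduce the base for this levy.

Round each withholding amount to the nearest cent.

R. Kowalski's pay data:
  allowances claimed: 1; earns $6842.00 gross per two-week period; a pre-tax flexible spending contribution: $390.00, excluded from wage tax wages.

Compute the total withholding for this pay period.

Wage Tax: taxable = $6842.00 − $390.00 − 1×$516.00 = $5936.00
  $493.00 + 29.4% × ($5936.00 − $4000.00) = $493.00 + 29.4% × $1936.00 = $1062.18
Workforce Levy: 8.2% × $6842.00 = $561.04
Total: $1062.18 + $561.04 = $1623.22

$1623.22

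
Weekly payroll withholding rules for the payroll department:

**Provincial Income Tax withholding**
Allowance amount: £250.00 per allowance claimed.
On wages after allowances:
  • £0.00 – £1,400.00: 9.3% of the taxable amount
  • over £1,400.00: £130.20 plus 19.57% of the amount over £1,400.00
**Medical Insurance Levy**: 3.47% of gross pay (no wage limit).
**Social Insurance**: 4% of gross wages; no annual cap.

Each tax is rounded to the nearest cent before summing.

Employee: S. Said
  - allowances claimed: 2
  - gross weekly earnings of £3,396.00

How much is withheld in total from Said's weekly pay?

Provincial Income Tax: taxable = £3,396.00 − 2×£250.00 = £2,896.00
  £130.20 + 19.57% × (£2,896.00 − £1,400.00) = £130.20 + 19.57% × £1,496.00 = £422.97
Medical Insurance Levy: 3.47% × £3,396.00 = £117.84
Social Insurance: 4% × £3,396.00 = £135.84
Total: £422.97 + £117.84 + £135.84 = £676.65

£676.65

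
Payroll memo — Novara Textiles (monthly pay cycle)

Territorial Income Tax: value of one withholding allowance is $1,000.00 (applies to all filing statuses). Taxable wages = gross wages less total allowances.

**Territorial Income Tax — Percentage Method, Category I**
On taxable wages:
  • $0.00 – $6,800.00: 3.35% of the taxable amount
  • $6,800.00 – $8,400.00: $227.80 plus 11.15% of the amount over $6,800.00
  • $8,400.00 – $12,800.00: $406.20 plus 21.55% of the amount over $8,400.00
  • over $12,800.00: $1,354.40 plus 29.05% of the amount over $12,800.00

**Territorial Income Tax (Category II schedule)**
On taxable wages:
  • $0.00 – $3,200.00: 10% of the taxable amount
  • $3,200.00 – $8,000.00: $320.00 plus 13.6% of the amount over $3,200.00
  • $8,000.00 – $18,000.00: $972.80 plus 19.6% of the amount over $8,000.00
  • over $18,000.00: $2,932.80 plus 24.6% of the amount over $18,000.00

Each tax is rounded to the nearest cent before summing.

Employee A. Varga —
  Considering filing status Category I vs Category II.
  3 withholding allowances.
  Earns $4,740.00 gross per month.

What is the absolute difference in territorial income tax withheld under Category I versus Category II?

$115.71

Territorial Income Tax (Category I): taxable = $4,740.00 − 3×$1,000.00 = $1,740.00
  3.35% × $1,740.00 = $58.29
Territorial Income Tax (Category II): taxable = $4,740.00 − 3×$1,000.00 = $1,740.00
  10% × $1,740.00 = $174.00
Difference: |$58.29 − $174.00| = $115.71 (higher under Category II)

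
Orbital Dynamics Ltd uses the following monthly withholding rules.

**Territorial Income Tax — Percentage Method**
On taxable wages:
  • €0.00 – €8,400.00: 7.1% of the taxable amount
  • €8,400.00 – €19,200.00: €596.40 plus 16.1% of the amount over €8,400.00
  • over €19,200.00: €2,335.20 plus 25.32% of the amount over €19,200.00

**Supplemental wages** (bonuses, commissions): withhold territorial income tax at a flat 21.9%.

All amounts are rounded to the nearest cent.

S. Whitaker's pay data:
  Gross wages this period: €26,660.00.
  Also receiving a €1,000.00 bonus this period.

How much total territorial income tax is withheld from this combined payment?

Territorial Income Tax: taxable = €26,660.00
  €2,335.20 + 25.32% × (€26,660.00 − €19,200.00) = €2,335.20 + 25.32% × €7,460.00 = €4,224.07
Supplemental (21.9% flat on bonus): 21.9% × €1,000.00 = €219.00
Total territorial income tax: €4,224.07 + €219.00 = €4,443.07

€4,443.07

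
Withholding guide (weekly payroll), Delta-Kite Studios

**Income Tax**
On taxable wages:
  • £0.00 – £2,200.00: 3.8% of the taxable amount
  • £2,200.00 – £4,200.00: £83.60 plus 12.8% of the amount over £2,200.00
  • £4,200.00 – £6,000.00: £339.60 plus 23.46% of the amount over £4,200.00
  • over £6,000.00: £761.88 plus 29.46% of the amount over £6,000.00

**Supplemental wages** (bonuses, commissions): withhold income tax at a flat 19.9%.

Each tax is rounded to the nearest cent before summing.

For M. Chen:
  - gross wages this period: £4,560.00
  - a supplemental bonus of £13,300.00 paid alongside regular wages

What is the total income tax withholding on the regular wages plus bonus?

Income Tax: taxable = £4,560.00
  £339.60 + 23.46% × (£4,560.00 − £4,200.00) = £339.60 + 23.46% × £360.00 = £424.06
Supplemental (19.9% flat on bonus): 19.9% × £13,300.00 = £2,646.70
Total income tax: £424.06 + £2,646.70 = £3,070.76

£3,070.76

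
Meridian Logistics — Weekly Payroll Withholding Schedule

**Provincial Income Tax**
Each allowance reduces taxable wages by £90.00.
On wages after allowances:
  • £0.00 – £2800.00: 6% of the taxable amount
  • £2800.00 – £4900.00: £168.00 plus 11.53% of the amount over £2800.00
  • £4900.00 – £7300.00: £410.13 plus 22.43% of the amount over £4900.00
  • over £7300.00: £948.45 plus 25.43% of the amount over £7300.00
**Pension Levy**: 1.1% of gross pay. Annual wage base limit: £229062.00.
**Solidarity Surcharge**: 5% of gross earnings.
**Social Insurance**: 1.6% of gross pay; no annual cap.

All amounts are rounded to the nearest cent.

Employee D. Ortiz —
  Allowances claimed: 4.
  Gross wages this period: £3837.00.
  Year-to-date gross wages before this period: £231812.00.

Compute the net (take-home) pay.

Provincial Income Tax: taxable = £3837.00 − 4×£90.00 = £3477.00
  £168.00 + 11.53% × (£3477.00 − £2800.00) = £168.00 + 11.53% × £677.00 = £246.06
Pension Levy: YTD £231812.00 ≥ cap £229062.00 → £0.00
Solidarity Surcharge: 5% × £3837.00 = £191.85
Social Insurance: 1.6% × £3837.00 = £61.39
Total withheld: £246.06 + £0.00 + £191.85 + £61.39 = £499.30
Net pay: £3837.00 − £499.30 = £3337.70

£3337.70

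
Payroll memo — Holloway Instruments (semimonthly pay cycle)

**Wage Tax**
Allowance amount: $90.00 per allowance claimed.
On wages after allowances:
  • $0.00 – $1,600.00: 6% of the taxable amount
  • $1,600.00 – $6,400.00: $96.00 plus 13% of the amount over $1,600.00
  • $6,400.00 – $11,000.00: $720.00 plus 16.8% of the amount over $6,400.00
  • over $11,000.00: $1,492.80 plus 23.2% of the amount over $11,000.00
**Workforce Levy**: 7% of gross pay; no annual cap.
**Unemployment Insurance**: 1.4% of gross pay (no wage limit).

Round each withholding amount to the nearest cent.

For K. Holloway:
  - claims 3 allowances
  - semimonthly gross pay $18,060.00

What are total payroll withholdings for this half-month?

Wage Tax: taxable = $18,060.00 − 3×$90.00 = $17,790.00
  $1,492.80 + 23.2% × ($17,790.00 − $11,000.00) = $1,492.80 + 23.2% × $6,790.00 = $3,068.08
Workforce Levy: 7% × $18,060.00 = $1,264.20
Unemployment Insurance: 1.4% × $18,060.00 = $252.84
Total: $3,068.08 + $1,264.20 + $252.84 = $4,585.12

$4,585.12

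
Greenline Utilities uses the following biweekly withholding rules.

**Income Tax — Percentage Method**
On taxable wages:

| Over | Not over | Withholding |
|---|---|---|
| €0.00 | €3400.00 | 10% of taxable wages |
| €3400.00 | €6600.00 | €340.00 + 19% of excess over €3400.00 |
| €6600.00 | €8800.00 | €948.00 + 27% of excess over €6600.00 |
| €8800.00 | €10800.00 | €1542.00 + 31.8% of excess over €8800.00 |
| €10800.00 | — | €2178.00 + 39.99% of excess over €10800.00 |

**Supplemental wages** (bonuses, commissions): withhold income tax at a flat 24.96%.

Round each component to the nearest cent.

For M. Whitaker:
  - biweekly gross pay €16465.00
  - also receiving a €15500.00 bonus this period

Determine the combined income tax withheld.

Income Tax: taxable = €16465.00
  €2178.00 + 39.99% × (€16465.00 − €10800.00) = €2178.00 + 39.99% × €5665.00 = €4443.43
Supplemental (24.96% flat on bonus): 24.96% × €15500.00 = €3868.80
Total income tax: €4443.43 + €3868.80 = €8312.23

€8312.23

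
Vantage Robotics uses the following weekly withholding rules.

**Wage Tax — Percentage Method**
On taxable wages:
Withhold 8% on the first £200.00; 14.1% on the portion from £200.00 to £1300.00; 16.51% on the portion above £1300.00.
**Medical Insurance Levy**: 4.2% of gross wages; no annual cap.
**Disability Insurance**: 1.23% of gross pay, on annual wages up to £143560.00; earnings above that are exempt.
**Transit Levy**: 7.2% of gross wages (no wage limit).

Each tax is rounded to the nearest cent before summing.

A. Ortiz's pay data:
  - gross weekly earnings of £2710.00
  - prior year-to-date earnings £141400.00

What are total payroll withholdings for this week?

£739.40

Wage Tax: taxable = £2710.00
  £171.10 + 16.51% × (£2710.00 − £1300.00) = £171.10 + 16.51% × £1410.00 = £403.89
Medical Insurance Levy: 4.2% × £2710.00 = £113.82
Disability Insurance: cap £143560.00 − YTD £141400.00 = £2160.00 subject; 1.23% × £2160.00 = £26.57
Transit Levy: 7.2% × £2710.00 = £195.12
Total: £403.89 + £113.82 + £26.57 + £195.12 = £739.40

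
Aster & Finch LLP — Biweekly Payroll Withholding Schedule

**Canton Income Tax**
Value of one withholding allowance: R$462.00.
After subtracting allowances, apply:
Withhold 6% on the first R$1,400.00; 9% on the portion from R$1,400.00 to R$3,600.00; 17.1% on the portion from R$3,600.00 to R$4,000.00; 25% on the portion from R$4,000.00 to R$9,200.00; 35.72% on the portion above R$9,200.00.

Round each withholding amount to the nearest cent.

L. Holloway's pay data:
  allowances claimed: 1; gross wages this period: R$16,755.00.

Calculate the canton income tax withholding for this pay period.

R$4,184.02

Canton Income Tax: taxable = R$16,755.00 − 1×R$462.00 = R$16,293.00
  R$1,650.40 + 35.72% × (R$16,293.00 − R$9,200.00) = R$1,650.40 + 35.72% × R$7,093.00 = R$4,184.02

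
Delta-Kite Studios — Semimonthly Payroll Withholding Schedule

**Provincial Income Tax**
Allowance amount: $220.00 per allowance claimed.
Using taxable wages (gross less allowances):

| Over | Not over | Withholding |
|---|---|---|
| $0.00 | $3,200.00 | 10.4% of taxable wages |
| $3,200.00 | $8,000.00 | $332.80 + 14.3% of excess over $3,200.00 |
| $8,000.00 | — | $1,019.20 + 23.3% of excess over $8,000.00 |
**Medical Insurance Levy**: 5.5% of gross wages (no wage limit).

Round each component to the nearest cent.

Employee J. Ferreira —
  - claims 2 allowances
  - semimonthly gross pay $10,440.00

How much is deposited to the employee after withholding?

Provincial Income Tax: taxable = $10,440.00 − 2×$220.00 = $10,000.00
  $1,019.20 + 23.3% × ($10,000.00 − $8,000.00) = $1,019.20 + 23.3% × $2,000.00 = $1,485.20
Medical Insurance Levy: 5.5% × $10,440.00 = $574.20
Total withheld: $1,485.20 + $574.20 = $2,059.40
Net pay: $10,440.00 − $2,059.40 = $8,380.60

$8,380.60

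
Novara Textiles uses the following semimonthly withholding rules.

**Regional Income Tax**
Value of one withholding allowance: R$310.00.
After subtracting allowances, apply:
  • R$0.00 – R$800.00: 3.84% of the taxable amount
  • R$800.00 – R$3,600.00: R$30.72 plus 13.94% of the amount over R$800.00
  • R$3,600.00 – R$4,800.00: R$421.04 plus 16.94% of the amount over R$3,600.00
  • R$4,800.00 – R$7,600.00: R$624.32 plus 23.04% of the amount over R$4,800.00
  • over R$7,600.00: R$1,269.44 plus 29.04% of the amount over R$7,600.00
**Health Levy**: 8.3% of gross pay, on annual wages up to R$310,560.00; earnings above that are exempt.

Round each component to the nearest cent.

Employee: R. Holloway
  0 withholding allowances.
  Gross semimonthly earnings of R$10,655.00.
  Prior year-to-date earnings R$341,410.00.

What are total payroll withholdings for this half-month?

Regional Income Tax: taxable = R$10,655.00
  R$1,269.44 + 29.04% × (R$10,655.00 − R$7,600.00) = R$1,269.44 + 29.04% × R$3,055.00 = R$2,156.61
Health Levy: YTD R$341,410.00 ≥ cap R$310,560.00 → R$0.00
Total: R$2,156.61 + R$0.00 = R$2,156.61

R$2,156.61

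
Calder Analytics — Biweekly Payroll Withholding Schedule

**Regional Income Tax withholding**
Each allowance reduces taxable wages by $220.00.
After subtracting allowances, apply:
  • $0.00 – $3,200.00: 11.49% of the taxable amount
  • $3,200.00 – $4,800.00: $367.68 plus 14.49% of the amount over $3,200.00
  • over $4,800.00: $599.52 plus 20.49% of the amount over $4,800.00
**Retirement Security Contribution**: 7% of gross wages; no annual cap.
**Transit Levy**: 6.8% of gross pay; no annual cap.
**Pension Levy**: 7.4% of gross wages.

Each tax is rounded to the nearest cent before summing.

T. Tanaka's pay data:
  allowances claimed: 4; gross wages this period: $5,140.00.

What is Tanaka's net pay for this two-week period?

Regional Income Tax: taxable = $5,140.00 − 4×$220.00 = $4,260.00
  $367.68 + 14.49% × ($4,260.00 − $3,200.00) = $367.68 + 14.49% × $1,060.00 = $521.27
Retirement Security Contribution: 7% × $5,140.00 = $359.80
Transit Levy: 6.8% × $5,140.00 = $349.52
Pension Levy: 7.4% × $5,140.00 = $380.36
Total withheld: $521.27 + $359.80 + $349.52 + $380.36 = $1,610.95
Net pay: $5,140.00 − $1,610.95 = $3,529.05

$3,529.05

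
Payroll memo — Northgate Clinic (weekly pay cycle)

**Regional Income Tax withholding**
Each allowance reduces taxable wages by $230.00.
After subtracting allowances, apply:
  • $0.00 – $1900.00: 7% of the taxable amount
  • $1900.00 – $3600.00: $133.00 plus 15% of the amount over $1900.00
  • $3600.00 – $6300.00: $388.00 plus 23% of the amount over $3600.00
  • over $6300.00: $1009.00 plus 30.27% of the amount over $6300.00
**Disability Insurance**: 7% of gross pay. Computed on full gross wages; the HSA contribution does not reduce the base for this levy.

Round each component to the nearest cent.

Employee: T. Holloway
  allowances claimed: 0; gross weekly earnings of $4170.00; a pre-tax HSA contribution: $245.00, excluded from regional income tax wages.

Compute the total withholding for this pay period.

$754.65

Regional Income Tax: taxable = $4170.00 − $245.00 = $3925.00
  $388.00 + 23% × ($3925.00 − $3600.00) = $388.00 + 23% × $325.00 = $462.75
Disability Insurance: 7% × $4170.00 = $291.90
Total: $462.75 + $291.90 = $754.65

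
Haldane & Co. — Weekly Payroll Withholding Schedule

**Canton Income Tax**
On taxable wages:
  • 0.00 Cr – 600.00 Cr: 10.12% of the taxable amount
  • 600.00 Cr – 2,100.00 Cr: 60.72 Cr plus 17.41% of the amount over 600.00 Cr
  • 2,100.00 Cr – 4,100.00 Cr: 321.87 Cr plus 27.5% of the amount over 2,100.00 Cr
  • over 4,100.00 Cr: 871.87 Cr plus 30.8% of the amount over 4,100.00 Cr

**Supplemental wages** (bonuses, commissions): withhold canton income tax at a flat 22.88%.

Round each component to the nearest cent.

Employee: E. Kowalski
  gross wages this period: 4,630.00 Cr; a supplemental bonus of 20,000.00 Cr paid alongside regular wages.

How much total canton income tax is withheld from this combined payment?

Canton Income Tax: taxable = 4,630.00 Cr
  871.87 Cr + 30.8% × (4,630.00 Cr − 4,100.00 Cr) = 871.87 Cr + 30.8% × 530.00 Cr = 1,035.11 Cr
Supplemental (22.88% flat on bonus): 22.88% × 20,000.00 Cr = 4,576.00 Cr
Total canton income tax: 1,035.11 Cr + 4,576.00 Cr = 5,611.11 Cr

5,611.11 Cr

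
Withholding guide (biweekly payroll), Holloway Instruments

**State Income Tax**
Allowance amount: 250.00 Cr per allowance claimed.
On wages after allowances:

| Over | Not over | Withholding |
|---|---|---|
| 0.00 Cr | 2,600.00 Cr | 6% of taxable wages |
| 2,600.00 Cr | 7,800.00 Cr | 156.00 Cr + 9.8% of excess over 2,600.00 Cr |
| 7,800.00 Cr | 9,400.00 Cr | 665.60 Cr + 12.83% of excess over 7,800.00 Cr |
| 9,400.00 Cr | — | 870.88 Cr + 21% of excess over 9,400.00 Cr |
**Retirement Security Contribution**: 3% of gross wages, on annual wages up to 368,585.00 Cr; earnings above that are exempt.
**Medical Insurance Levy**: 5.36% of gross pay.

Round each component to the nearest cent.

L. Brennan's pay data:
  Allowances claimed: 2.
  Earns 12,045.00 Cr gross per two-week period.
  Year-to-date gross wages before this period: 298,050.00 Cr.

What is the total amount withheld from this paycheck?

State Income Tax: taxable = 12,045.00 Cr − 2×250.00 Cr = 11,545.00 Cr
  870.88 Cr + 21% × (11,545.00 Cr − 9,400.00 Cr) = 870.88 Cr + 21% × 2,145.00 Cr = 1,321.33 Cr
Retirement Security Contribution: 3% × 12,045.00 Cr = 361.35 Cr
Medical Insurance Levy: 5.36% × 12,045.00 Cr = 645.61 Cr
Total: 1,321.33 Cr + 361.35 Cr + 645.61 Cr = 2,328.29 Cr

2,328.29 Cr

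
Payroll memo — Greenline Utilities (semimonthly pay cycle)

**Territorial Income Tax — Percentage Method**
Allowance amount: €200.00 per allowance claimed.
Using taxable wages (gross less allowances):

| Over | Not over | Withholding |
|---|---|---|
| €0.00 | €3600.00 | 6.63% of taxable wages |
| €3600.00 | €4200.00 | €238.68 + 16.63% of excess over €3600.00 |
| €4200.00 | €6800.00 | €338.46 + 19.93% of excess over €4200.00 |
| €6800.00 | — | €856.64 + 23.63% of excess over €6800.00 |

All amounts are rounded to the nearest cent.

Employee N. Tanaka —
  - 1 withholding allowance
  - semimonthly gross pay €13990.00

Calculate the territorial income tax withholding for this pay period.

€2508.38

Territorial Income Tax: taxable = €13990.00 − 1×€200.00 = €13790.00
  €856.64 + 23.63% × (€13790.00 − €6800.00) = €856.64 + 23.63% × €6990.00 = €2508.38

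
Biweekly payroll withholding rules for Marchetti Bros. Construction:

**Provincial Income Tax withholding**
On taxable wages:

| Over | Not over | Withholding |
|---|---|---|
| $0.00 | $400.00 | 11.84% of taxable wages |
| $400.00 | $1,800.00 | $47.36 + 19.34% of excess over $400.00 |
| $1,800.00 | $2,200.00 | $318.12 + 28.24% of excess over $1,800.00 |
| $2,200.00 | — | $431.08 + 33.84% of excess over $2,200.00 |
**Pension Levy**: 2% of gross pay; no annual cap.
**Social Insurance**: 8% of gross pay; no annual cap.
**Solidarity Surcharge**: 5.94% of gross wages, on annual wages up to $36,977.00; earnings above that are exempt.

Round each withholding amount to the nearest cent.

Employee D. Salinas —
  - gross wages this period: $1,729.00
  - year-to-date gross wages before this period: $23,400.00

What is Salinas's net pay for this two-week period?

Provincial Income Tax: taxable = $1,729.00
  $47.36 + 19.34% × ($1,729.00 − $400.00) = $47.36 + 19.34% × $1,329.00 = $304.39
Pension Levy: 2% × $1,729.00 = $34.58
Social Insurance: 8% × $1,729.00 = $138.32
Solidarity Surcharge: 5.94% × $1,729.00 = $102.70
Total withheld: $304.39 + $34.58 + $138.32 + $102.70 = $579.99
Net pay: $1,729.00 − $579.99 = $1,149.01

$1,149.01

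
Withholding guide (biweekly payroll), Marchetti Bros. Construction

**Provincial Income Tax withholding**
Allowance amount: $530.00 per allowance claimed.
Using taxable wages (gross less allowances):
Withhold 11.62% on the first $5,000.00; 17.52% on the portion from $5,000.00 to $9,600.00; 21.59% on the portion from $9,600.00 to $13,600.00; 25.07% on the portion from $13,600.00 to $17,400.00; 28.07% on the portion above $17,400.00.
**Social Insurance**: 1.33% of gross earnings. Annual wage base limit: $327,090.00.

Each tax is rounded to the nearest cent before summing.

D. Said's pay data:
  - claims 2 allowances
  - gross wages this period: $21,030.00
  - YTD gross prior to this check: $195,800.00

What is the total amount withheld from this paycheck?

Provincial Income Tax: taxable = $21,030.00 − 2×$530.00 = $19,970.00
  $3,203.18 + 28.07% × ($19,970.00 − $17,400.00) = $3,203.18 + 28.07% × $2,570.00 = $3,924.58
Social Insurance: 1.33% × $21,030.00 = $279.70
Total: $3,924.58 + $279.70 = $4,204.28

$4,204.28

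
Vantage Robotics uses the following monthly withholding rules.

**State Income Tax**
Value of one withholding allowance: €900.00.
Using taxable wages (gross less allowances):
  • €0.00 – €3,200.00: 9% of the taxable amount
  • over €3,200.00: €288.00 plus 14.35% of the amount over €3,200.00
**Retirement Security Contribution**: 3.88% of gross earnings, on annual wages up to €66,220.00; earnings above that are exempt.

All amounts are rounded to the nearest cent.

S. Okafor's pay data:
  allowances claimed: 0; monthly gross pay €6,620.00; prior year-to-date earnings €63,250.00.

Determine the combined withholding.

State Income Tax: taxable = €6,620.00
  €288.00 + 14.35% × (€6,620.00 − €3,200.00) = €288.00 + 14.35% × €3,420.00 = €778.77
Retirement Security Contribution: cap €66,220.00 − YTD €63,250.00 = €2,970.00 subject; 3.88% × €2,970.00 = €115.24
Total: €778.77 + €115.24 = €894.01

€894.01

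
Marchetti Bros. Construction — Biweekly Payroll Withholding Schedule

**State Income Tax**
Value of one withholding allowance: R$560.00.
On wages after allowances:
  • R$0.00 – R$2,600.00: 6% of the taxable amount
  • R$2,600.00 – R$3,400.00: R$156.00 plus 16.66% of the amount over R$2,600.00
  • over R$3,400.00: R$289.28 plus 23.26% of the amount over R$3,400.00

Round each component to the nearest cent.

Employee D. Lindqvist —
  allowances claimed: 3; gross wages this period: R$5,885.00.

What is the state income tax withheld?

State Income Tax: taxable = R$5,885.00 − 3×R$560.00 = R$4,205.00
  R$289.28 + 23.26% × (R$4,205.00 − R$3,400.00) = R$289.28 + 23.26% × R$805.00 = R$476.52

R$476.52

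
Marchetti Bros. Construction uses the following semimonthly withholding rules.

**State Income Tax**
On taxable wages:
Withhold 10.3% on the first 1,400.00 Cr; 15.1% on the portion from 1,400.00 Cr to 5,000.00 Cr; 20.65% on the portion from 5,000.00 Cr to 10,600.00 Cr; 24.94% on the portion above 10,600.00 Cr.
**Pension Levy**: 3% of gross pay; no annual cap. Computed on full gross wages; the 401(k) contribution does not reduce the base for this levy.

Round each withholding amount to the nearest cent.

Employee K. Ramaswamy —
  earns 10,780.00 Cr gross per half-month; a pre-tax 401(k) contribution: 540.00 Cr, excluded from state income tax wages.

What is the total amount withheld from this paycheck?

State Income Tax: taxable = 10,780.00 Cr − 540.00 Cr = 10,240.00 Cr
  687.80 Cr + 20.65% × (10,240.00 Cr − 5,000.00 Cr) = 687.80 Cr + 20.65% × 5,240.00 Cr = 1,769.86 Cr
Pension Levy: 3% × 10,780.00 Cr = 323.40 Cr
Total: 1,769.86 Cr + 323.40 Cr = 2,093.26 Cr

2,093.26 Cr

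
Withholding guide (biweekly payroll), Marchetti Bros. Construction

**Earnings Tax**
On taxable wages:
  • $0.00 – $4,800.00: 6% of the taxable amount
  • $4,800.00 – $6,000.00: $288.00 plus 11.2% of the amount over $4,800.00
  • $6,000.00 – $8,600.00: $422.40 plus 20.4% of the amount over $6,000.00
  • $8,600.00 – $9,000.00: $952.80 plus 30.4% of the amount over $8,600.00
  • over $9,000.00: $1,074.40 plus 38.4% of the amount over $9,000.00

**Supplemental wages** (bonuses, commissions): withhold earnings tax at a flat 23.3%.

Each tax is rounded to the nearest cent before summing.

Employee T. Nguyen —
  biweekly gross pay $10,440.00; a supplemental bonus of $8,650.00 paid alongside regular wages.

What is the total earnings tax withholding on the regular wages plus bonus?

Earnings Tax: taxable = $10,440.00
  $1,074.40 + 38.4% × ($10,440.00 − $9,000.00) = $1,074.40 + 38.4% × $1,440.00 = $1,627.36
Supplemental (23.3% flat on bonus): 23.3% × $8,650.00 = $2,015.45
Total earnings tax: $1,627.36 + $2,015.45 = $3,642.81

$3,642.81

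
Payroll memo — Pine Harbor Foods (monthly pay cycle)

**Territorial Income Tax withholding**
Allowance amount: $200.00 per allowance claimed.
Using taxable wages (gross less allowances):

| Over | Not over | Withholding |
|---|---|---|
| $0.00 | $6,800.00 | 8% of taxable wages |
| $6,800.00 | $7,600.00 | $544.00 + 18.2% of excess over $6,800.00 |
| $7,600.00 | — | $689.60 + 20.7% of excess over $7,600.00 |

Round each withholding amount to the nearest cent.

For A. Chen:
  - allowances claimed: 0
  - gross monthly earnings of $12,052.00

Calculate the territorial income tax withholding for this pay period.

Territorial Income Tax: taxable = $12,052.00
  $689.60 + 20.7% × ($12,052.00 − $7,600.00) = $689.60 + 20.7% × $4,452.00 = $1,611.16

$1,611.16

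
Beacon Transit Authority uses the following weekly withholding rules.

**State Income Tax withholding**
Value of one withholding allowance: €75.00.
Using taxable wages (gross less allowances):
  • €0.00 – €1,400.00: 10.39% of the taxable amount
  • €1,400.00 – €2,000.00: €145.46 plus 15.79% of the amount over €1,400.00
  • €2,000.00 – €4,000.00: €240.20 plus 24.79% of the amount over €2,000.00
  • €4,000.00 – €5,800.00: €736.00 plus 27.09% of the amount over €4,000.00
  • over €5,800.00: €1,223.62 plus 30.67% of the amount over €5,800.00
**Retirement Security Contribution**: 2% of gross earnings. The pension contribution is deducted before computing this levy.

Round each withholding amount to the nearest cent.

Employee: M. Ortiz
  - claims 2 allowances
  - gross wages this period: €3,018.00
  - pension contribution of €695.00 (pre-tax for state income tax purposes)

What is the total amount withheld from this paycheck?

€329.55

State Income Tax: taxable = €3,018.00 − €695.00 − 2×€75.00 = €2,173.00
  €240.20 + 24.79% × (€2,173.00 − €2,000.00) = €240.20 + 24.79% × €173.00 = €283.09
Retirement Security Contribution: 2% × €2,323.00 = €46.46
Total: €283.09 + €46.46 = €329.55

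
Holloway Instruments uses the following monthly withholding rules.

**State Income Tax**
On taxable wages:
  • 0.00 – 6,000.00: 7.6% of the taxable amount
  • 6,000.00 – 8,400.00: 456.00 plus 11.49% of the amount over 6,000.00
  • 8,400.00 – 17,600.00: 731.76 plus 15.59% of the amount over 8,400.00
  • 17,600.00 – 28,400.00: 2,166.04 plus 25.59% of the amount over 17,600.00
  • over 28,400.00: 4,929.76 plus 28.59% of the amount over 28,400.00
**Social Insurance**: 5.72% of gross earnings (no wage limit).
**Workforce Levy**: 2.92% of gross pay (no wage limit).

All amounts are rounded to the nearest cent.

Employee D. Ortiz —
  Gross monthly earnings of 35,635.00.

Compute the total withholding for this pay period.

State Income Tax: taxable = 35,635.00
  4,929.76 + 28.59% × (35,635.00 − 28,400.00) = 4,929.76 + 28.59% × 7,235.00 = 6,998.25
Social Insurance: 5.72% × 35,635.00 = 2,038.32
Workforce Levy: 2.92% × 35,635.00 = 1,040.54
Total: 6,998.25 + 2,038.32 + 1,040.54 = 10,077.11

10,077.11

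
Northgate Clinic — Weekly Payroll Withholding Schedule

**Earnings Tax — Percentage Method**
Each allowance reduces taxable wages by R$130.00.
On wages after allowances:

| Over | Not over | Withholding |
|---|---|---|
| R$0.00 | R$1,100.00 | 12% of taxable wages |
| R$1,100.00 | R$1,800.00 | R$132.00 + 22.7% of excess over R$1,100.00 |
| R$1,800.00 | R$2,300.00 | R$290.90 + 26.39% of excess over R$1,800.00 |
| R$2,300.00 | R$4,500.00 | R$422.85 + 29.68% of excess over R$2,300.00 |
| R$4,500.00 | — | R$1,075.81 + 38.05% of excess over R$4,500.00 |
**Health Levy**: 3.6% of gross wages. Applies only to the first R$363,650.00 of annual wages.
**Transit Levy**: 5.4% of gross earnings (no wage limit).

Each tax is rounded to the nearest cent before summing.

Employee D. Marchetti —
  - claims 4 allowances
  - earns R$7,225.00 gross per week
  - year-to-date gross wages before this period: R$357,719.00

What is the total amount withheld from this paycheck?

R$2,518.48

Earnings Tax: taxable = R$7,225.00 − 4×R$130.00 = R$6,705.00
  R$1,075.81 + 38.05% × (R$6,705.00 − R$4,500.00) = R$1,075.81 + 38.05% × R$2,205.00 = R$1,914.81
Health Levy: cap R$363,650.00 − YTD R$357,719.00 = R$5,931.00 subject; 3.6% × R$5,931.00 = R$213.52
Transit Levy: 5.4% × R$7,225.00 = R$390.15
Total: R$1,914.81 + R$213.52 + R$390.15 = R$2,518.48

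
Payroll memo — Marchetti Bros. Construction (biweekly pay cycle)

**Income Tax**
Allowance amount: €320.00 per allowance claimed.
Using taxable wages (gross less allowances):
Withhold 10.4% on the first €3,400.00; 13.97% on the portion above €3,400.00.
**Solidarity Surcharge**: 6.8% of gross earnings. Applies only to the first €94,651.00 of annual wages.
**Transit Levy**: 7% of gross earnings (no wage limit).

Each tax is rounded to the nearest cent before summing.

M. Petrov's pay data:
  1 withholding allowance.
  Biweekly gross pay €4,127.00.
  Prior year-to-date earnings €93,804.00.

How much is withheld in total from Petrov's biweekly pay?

Income Tax: taxable = €4,127.00 − 1×€320.00 = €3,807.00
  €353.60 + 13.97% × (€3,807.00 − €3,400.00) = €353.60 + 13.97% × €407.00 = €410.46
Solidarity Surcharge: cap €94,651.00 − YTD €93,804.00 = €847.00 subject; 6.8% × €847.00 = €57.60
Transit Levy: 7% × €4,127.00 = €288.89
Total: €410.46 + €57.60 + €288.89 = €756.95

€756.95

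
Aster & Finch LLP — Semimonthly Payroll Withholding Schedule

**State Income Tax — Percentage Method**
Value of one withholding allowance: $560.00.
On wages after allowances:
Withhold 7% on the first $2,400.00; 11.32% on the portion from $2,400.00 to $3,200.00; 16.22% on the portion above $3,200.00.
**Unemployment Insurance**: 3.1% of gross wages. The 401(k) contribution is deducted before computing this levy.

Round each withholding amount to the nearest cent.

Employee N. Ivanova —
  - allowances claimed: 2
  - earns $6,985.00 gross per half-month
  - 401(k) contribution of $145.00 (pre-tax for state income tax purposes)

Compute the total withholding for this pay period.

State Income Tax: taxable = $6,985.00 − $145.00 − 2×$560.00 = $5,720.00
  $258.56 + 16.22% × ($5,720.00 − $3,200.00) = $258.56 + 16.22% × $2,520.00 = $667.30
Unemployment Insurance: 3.1% × $6,840.00 = $212.04
Total: $667.30 + $212.04 = $879.34

$879.34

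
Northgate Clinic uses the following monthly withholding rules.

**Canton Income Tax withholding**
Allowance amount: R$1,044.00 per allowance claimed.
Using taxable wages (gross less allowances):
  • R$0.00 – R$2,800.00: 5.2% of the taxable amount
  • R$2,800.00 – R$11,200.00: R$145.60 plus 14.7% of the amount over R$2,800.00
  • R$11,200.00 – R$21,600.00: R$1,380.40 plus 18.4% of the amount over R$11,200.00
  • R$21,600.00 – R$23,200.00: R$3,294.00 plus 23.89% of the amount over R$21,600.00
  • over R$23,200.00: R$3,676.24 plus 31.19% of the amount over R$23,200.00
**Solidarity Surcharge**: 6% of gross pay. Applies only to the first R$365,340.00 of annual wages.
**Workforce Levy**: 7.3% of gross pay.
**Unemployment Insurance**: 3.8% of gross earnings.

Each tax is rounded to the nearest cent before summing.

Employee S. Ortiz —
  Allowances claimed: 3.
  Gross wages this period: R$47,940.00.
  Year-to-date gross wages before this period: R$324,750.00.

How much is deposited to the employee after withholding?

R$29,767.48

Canton Income Tax: taxable = R$47,940.00 − 3×R$1,044.00 = R$44,808.00
  R$3,676.24 + 31.19% × (R$44,808.00 − R$23,200.00) = R$3,676.24 + 31.19% × R$21,608.00 = R$10,415.78
Solidarity Surcharge: cap R$365,340.00 − YTD R$324,750.00 = R$40,590.00 subject; 6% × R$40,590.00 = R$2,435.40
Workforce Levy: 7.3% × R$47,940.00 = R$3,499.62
Unemployment Insurance: 3.8% × R$47,940.00 = R$1,821.72
Total withheld: R$10,415.78 + R$2,435.40 + R$3,499.62 + R$1,821.72 = R$18,172.52
Net pay: R$47,940.00 − R$18,172.52 = R$29,767.48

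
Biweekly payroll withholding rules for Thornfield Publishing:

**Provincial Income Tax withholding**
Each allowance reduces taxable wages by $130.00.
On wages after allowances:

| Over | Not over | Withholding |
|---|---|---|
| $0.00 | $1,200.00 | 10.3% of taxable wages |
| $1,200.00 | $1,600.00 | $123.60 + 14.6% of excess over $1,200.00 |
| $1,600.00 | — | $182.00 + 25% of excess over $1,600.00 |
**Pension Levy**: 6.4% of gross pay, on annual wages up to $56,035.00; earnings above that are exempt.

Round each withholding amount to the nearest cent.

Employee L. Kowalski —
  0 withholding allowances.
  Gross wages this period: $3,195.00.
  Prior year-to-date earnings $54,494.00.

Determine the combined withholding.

Provincial Income Tax: taxable = $3,195.00
  $182.00 + 25% × ($3,195.00 − $1,600.00) = $182.00 + 25% × $1,595.00 = $580.75
Pension Levy: cap $56,035.00 − YTD $54,494.00 = $1,541.00 subject; 6.4% × $1,541.00 = $98.62
Total: $580.75 + $98.62 = $679.37

$679.37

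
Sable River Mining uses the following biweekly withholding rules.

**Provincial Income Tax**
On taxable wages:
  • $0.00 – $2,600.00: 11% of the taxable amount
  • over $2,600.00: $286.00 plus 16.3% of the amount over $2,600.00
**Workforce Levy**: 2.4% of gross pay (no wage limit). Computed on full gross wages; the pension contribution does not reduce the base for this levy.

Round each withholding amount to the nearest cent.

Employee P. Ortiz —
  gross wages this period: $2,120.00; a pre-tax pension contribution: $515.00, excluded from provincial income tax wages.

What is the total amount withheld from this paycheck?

Provincial Income Tax: taxable = $2,120.00 − $515.00 = $1,605.00
  11% × $1,605.00 = $176.55
Workforce Levy: 2.4% × $2,120.00 = $50.88
Total: $176.55 + $50.88 = $227.43

$227.43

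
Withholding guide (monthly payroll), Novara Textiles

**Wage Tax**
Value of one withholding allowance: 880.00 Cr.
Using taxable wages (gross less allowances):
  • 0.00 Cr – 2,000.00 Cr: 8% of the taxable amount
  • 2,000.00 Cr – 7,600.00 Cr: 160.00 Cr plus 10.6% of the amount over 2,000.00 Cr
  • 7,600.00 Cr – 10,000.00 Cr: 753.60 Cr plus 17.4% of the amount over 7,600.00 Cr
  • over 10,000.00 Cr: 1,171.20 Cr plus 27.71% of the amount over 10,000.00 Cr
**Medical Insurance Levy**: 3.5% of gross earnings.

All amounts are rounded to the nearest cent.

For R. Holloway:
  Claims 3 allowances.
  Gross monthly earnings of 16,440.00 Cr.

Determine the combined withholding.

Wage Tax: taxable = 16,440.00 Cr − 3×880.00 Cr = 13,800.00 Cr
  1,171.20 Cr + 27.71% × (13,800.00 Cr − 10,000.00 Cr) = 1,171.20 Cr + 27.71% × 3,800.00 Cr = 2,224.18 Cr
Medical Insurance Levy: 3.5% × 16,440.00 Cr = 575.40 Cr
Total: 2,224.18 Cr + 575.40 Cr = 2,799.58 Cr

2,799.58 Cr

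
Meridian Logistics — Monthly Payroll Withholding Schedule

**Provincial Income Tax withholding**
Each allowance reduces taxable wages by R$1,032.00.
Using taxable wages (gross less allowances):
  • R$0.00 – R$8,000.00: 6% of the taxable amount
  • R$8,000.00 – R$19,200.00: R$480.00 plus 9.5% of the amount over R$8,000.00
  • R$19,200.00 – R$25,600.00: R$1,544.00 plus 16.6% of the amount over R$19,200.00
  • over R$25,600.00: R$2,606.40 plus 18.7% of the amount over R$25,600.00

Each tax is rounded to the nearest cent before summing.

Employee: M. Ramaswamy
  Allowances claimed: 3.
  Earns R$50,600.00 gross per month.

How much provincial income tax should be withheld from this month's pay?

Provincial Income Tax: taxable = R$50,600.00 − 3×R$1,032.00 = R$47,504.00
  R$2,606.40 + 18.7% × (R$47,504.00 − R$25,600.00) = R$2,606.40 + 18.7% × R$21,904.00 = R$6,702.45

R$6,702.45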